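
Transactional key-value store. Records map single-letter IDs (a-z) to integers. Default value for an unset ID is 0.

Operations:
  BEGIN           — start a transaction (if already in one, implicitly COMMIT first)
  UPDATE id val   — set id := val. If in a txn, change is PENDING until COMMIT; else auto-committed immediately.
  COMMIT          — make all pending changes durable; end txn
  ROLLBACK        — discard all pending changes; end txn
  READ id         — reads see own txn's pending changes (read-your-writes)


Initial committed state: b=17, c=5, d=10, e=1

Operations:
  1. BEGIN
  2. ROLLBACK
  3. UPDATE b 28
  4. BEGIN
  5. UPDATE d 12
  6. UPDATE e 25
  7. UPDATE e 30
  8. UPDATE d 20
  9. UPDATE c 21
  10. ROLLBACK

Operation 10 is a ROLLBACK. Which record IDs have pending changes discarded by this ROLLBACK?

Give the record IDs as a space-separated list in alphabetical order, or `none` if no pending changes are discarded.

Answer: c d e

Derivation:
Initial committed: {b=17, c=5, d=10, e=1}
Op 1: BEGIN: in_txn=True, pending={}
Op 2: ROLLBACK: discarded pending []; in_txn=False
Op 3: UPDATE b=28 (auto-commit; committed b=28)
Op 4: BEGIN: in_txn=True, pending={}
Op 5: UPDATE d=12 (pending; pending now {d=12})
Op 6: UPDATE e=25 (pending; pending now {d=12, e=25})
Op 7: UPDATE e=30 (pending; pending now {d=12, e=30})
Op 8: UPDATE d=20 (pending; pending now {d=20, e=30})
Op 9: UPDATE c=21 (pending; pending now {c=21, d=20, e=30})
Op 10: ROLLBACK: discarded pending ['c', 'd', 'e']; in_txn=False
ROLLBACK at op 10 discards: ['c', 'd', 'e']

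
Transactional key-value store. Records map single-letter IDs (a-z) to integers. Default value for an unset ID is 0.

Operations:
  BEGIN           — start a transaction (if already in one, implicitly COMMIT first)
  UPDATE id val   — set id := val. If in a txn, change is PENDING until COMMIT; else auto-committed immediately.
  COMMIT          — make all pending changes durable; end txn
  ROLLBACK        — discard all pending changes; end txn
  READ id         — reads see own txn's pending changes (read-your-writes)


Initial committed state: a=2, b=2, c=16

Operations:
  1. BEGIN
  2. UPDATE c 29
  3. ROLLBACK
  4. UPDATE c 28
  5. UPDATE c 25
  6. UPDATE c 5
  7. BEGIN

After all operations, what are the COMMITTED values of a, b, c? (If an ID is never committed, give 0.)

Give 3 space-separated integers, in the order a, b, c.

Answer: 2 2 5

Derivation:
Initial committed: {a=2, b=2, c=16}
Op 1: BEGIN: in_txn=True, pending={}
Op 2: UPDATE c=29 (pending; pending now {c=29})
Op 3: ROLLBACK: discarded pending ['c']; in_txn=False
Op 4: UPDATE c=28 (auto-commit; committed c=28)
Op 5: UPDATE c=25 (auto-commit; committed c=25)
Op 6: UPDATE c=5 (auto-commit; committed c=5)
Op 7: BEGIN: in_txn=True, pending={}
Final committed: {a=2, b=2, c=5}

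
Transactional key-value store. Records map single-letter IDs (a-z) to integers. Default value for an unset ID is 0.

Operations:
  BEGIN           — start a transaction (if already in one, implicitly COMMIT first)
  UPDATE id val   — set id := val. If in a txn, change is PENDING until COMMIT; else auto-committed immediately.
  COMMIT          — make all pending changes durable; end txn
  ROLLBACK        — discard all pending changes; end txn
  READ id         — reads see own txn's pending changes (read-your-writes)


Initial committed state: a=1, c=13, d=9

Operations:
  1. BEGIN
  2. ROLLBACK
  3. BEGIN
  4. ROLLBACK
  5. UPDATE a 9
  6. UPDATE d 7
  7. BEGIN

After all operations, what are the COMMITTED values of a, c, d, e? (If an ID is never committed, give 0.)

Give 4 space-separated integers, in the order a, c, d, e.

Answer: 9 13 7 0

Derivation:
Initial committed: {a=1, c=13, d=9}
Op 1: BEGIN: in_txn=True, pending={}
Op 2: ROLLBACK: discarded pending []; in_txn=False
Op 3: BEGIN: in_txn=True, pending={}
Op 4: ROLLBACK: discarded pending []; in_txn=False
Op 5: UPDATE a=9 (auto-commit; committed a=9)
Op 6: UPDATE d=7 (auto-commit; committed d=7)
Op 7: BEGIN: in_txn=True, pending={}
Final committed: {a=9, c=13, d=7}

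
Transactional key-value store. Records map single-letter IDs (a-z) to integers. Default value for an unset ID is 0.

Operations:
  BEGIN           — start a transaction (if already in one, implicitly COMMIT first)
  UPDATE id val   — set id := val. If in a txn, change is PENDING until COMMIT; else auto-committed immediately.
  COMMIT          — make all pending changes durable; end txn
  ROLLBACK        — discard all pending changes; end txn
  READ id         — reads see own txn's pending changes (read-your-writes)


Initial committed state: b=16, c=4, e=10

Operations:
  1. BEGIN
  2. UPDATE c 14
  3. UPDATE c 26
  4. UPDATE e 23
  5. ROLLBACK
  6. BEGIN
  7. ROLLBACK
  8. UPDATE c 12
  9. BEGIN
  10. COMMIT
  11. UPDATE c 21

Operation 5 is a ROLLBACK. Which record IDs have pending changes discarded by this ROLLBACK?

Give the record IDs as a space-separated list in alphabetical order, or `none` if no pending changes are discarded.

Answer: c e

Derivation:
Initial committed: {b=16, c=4, e=10}
Op 1: BEGIN: in_txn=True, pending={}
Op 2: UPDATE c=14 (pending; pending now {c=14})
Op 3: UPDATE c=26 (pending; pending now {c=26})
Op 4: UPDATE e=23 (pending; pending now {c=26, e=23})
Op 5: ROLLBACK: discarded pending ['c', 'e']; in_txn=False
Op 6: BEGIN: in_txn=True, pending={}
Op 7: ROLLBACK: discarded pending []; in_txn=False
Op 8: UPDATE c=12 (auto-commit; committed c=12)
Op 9: BEGIN: in_txn=True, pending={}
Op 10: COMMIT: merged [] into committed; committed now {b=16, c=12, e=10}
Op 11: UPDATE c=21 (auto-commit; committed c=21)
ROLLBACK at op 5 discards: ['c', 'e']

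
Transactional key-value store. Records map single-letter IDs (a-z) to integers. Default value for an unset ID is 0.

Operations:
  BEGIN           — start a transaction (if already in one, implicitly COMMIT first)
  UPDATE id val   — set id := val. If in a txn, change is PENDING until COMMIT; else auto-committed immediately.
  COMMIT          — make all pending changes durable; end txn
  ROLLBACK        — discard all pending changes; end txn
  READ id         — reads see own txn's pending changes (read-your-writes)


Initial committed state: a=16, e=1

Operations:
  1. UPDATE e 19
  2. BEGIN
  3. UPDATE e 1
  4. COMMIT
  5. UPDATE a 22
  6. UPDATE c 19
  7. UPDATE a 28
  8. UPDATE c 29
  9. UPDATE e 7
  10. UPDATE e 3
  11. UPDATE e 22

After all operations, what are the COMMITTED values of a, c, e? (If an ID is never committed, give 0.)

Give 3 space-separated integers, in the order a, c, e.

Answer: 28 29 22

Derivation:
Initial committed: {a=16, e=1}
Op 1: UPDATE e=19 (auto-commit; committed e=19)
Op 2: BEGIN: in_txn=True, pending={}
Op 3: UPDATE e=1 (pending; pending now {e=1})
Op 4: COMMIT: merged ['e'] into committed; committed now {a=16, e=1}
Op 5: UPDATE a=22 (auto-commit; committed a=22)
Op 6: UPDATE c=19 (auto-commit; committed c=19)
Op 7: UPDATE a=28 (auto-commit; committed a=28)
Op 8: UPDATE c=29 (auto-commit; committed c=29)
Op 9: UPDATE e=7 (auto-commit; committed e=7)
Op 10: UPDATE e=3 (auto-commit; committed e=3)
Op 11: UPDATE e=22 (auto-commit; committed e=22)
Final committed: {a=28, c=29, e=22}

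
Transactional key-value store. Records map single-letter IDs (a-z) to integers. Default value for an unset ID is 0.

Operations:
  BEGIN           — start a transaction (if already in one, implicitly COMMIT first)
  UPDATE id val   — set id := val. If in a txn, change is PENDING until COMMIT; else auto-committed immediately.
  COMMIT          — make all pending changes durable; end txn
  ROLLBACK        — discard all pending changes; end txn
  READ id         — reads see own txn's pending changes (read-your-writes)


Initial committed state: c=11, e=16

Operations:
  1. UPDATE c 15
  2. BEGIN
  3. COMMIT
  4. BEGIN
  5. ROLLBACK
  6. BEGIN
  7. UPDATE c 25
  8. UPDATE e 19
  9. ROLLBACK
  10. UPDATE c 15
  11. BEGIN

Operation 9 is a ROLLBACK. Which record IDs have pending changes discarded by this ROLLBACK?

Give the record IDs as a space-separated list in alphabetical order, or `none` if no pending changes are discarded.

Answer: c e

Derivation:
Initial committed: {c=11, e=16}
Op 1: UPDATE c=15 (auto-commit; committed c=15)
Op 2: BEGIN: in_txn=True, pending={}
Op 3: COMMIT: merged [] into committed; committed now {c=15, e=16}
Op 4: BEGIN: in_txn=True, pending={}
Op 5: ROLLBACK: discarded pending []; in_txn=False
Op 6: BEGIN: in_txn=True, pending={}
Op 7: UPDATE c=25 (pending; pending now {c=25})
Op 8: UPDATE e=19 (pending; pending now {c=25, e=19})
Op 9: ROLLBACK: discarded pending ['c', 'e']; in_txn=False
Op 10: UPDATE c=15 (auto-commit; committed c=15)
Op 11: BEGIN: in_txn=True, pending={}
ROLLBACK at op 9 discards: ['c', 'e']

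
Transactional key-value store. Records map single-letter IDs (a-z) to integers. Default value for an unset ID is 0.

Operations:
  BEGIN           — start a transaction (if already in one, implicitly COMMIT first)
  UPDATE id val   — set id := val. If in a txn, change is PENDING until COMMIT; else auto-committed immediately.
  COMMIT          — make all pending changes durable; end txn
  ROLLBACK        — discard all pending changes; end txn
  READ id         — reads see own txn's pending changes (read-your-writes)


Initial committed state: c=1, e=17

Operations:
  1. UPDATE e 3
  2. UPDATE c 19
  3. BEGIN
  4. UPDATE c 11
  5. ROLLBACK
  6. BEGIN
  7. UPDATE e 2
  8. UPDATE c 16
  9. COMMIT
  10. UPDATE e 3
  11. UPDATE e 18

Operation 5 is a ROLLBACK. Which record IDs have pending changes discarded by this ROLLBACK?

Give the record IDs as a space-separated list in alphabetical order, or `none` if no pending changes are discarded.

Initial committed: {c=1, e=17}
Op 1: UPDATE e=3 (auto-commit; committed e=3)
Op 2: UPDATE c=19 (auto-commit; committed c=19)
Op 3: BEGIN: in_txn=True, pending={}
Op 4: UPDATE c=11 (pending; pending now {c=11})
Op 5: ROLLBACK: discarded pending ['c']; in_txn=False
Op 6: BEGIN: in_txn=True, pending={}
Op 7: UPDATE e=2 (pending; pending now {e=2})
Op 8: UPDATE c=16 (pending; pending now {c=16, e=2})
Op 9: COMMIT: merged ['c', 'e'] into committed; committed now {c=16, e=2}
Op 10: UPDATE e=3 (auto-commit; committed e=3)
Op 11: UPDATE e=18 (auto-commit; committed e=18)
ROLLBACK at op 5 discards: ['c']

Answer: c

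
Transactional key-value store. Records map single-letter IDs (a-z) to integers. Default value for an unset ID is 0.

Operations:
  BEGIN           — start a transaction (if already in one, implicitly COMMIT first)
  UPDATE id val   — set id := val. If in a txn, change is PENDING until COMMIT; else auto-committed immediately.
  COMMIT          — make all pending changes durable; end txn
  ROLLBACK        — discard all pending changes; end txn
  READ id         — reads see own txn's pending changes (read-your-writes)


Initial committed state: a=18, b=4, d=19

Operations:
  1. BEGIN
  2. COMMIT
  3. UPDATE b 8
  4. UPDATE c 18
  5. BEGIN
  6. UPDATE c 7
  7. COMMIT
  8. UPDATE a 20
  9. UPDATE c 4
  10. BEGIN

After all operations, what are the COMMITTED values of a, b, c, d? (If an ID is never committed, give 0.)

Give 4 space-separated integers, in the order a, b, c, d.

Initial committed: {a=18, b=4, d=19}
Op 1: BEGIN: in_txn=True, pending={}
Op 2: COMMIT: merged [] into committed; committed now {a=18, b=4, d=19}
Op 3: UPDATE b=8 (auto-commit; committed b=8)
Op 4: UPDATE c=18 (auto-commit; committed c=18)
Op 5: BEGIN: in_txn=True, pending={}
Op 6: UPDATE c=7 (pending; pending now {c=7})
Op 7: COMMIT: merged ['c'] into committed; committed now {a=18, b=8, c=7, d=19}
Op 8: UPDATE a=20 (auto-commit; committed a=20)
Op 9: UPDATE c=4 (auto-commit; committed c=4)
Op 10: BEGIN: in_txn=True, pending={}
Final committed: {a=20, b=8, c=4, d=19}

Answer: 20 8 4 19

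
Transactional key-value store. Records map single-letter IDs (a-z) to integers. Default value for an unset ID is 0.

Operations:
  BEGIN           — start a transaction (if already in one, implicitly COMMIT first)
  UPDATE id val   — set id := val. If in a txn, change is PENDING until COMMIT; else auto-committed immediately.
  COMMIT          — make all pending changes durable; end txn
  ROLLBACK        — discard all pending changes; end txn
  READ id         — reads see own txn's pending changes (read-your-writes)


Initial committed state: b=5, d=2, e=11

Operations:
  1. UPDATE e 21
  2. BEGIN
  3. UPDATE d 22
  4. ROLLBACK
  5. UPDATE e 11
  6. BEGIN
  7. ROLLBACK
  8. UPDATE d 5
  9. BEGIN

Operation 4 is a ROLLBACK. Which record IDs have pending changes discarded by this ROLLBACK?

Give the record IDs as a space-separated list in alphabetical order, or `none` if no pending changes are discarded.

Answer: d

Derivation:
Initial committed: {b=5, d=2, e=11}
Op 1: UPDATE e=21 (auto-commit; committed e=21)
Op 2: BEGIN: in_txn=True, pending={}
Op 3: UPDATE d=22 (pending; pending now {d=22})
Op 4: ROLLBACK: discarded pending ['d']; in_txn=False
Op 5: UPDATE e=11 (auto-commit; committed e=11)
Op 6: BEGIN: in_txn=True, pending={}
Op 7: ROLLBACK: discarded pending []; in_txn=False
Op 8: UPDATE d=5 (auto-commit; committed d=5)
Op 9: BEGIN: in_txn=True, pending={}
ROLLBACK at op 4 discards: ['d']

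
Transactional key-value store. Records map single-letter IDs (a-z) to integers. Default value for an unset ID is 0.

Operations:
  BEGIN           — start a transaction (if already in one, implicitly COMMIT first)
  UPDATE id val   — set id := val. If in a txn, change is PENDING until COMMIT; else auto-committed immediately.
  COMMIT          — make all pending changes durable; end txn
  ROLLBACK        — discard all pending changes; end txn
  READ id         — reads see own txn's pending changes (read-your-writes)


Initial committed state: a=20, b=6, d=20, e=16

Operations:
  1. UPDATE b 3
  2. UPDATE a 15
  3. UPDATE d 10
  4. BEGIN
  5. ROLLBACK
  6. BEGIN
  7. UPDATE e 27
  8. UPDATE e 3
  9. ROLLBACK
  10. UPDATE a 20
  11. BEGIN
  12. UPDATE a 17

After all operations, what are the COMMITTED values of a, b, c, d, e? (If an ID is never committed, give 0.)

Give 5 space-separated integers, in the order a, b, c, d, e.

Initial committed: {a=20, b=6, d=20, e=16}
Op 1: UPDATE b=3 (auto-commit; committed b=3)
Op 2: UPDATE a=15 (auto-commit; committed a=15)
Op 3: UPDATE d=10 (auto-commit; committed d=10)
Op 4: BEGIN: in_txn=True, pending={}
Op 5: ROLLBACK: discarded pending []; in_txn=False
Op 6: BEGIN: in_txn=True, pending={}
Op 7: UPDATE e=27 (pending; pending now {e=27})
Op 8: UPDATE e=3 (pending; pending now {e=3})
Op 9: ROLLBACK: discarded pending ['e']; in_txn=False
Op 10: UPDATE a=20 (auto-commit; committed a=20)
Op 11: BEGIN: in_txn=True, pending={}
Op 12: UPDATE a=17 (pending; pending now {a=17})
Final committed: {a=20, b=3, d=10, e=16}

Answer: 20 3 0 10 16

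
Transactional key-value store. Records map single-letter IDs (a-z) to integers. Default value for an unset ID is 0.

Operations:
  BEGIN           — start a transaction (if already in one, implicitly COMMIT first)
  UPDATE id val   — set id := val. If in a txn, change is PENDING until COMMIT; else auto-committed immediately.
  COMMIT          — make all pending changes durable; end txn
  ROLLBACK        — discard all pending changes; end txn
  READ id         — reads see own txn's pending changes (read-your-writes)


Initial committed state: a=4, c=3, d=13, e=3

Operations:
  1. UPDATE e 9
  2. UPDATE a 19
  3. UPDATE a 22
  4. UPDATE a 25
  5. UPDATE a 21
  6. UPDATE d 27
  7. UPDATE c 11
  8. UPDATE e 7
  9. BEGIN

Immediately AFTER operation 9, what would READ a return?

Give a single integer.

Answer: 21

Derivation:
Initial committed: {a=4, c=3, d=13, e=3}
Op 1: UPDATE e=9 (auto-commit; committed e=9)
Op 2: UPDATE a=19 (auto-commit; committed a=19)
Op 3: UPDATE a=22 (auto-commit; committed a=22)
Op 4: UPDATE a=25 (auto-commit; committed a=25)
Op 5: UPDATE a=21 (auto-commit; committed a=21)
Op 6: UPDATE d=27 (auto-commit; committed d=27)
Op 7: UPDATE c=11 (auto-commit; committed c=11)
Op 8: UPDATE e=7 (auto-commit; committed e=7)
Op 9: BEGIN: in_txn=True, pending={}
After op 9: visible(a) = 21 (pending={}, committed={a=21, c=11, d=27, e=7})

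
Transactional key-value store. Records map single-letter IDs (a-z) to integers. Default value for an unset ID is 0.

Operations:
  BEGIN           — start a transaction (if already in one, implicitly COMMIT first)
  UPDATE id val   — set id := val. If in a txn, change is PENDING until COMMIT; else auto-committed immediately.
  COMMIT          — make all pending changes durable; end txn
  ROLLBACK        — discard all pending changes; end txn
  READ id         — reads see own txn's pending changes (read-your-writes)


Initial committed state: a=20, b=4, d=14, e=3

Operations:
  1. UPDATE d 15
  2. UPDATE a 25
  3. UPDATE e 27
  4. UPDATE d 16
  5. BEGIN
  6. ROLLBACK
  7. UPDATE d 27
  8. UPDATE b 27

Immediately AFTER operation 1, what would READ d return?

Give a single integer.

Answer: 15

Derivation:
Initial committed: {a=20, b=4, d=14, e=3}
Op 1: UPDATE d=15 (auto-commit; committed d=15)
After op 1: visible(d) = 15 (pending={}, committed={a=20, b=4, d=15, e=3})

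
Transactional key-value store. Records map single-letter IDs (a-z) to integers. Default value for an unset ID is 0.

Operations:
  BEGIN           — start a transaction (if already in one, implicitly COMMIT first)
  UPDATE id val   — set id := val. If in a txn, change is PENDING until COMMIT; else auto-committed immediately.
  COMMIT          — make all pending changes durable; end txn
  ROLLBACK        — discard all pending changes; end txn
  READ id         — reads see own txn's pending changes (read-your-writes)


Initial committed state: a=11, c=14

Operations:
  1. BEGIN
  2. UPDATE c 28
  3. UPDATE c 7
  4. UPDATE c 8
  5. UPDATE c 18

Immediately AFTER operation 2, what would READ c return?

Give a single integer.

Initial committed: {a=11, c=14}
Op 1: BEGIN: in_txn=True, pending={}
Op 2: UPDATE c=28 (pending; pending now {c=28})
After op 2: visible(c) = 28 (pending={c=28}, committed={a=11, c=14})

Answer: 28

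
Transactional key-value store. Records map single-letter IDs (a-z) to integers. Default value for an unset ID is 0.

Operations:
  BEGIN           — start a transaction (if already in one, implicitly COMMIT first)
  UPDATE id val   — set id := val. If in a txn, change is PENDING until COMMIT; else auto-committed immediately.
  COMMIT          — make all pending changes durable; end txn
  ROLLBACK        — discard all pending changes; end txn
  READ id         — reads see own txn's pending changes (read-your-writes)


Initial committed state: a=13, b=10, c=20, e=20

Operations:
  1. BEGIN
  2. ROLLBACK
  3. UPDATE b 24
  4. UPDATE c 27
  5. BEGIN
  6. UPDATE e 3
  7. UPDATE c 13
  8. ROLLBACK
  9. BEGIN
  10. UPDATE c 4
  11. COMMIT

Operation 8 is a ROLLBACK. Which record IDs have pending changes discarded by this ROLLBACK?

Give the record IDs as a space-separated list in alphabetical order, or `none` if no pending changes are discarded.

Answer: c e

Derivation:
Initial committed: {a=13, b=10, c=20, e=20}
Op 1: BEGIN: in_txn=True, pending={}
Op 2: ROLLBACK: discarded pending []; in_txn=False
Op 3: UPDATE b=24 (auto-commit; committed b=24)
Op 4: UPDATE c=27 (auto-commit; committed c=27)
Op 5: BEGIN: in_txn=True, pending={}
Op 6: UPDATE e=3 (pending; pending now {e=3})
Op 7: UPDATE c=13 (pending; pending now {c=13, e=3})
Op 8: ROLLBACK: discarded pending ['c', 'e']; in_txn=False
Op 9: BEGIN: in_txn=True, pending={}
Op 10: UPDATE c=4 (pending; pending now {c=4})
Op 11: COMMIT: merged ['c'] into committed; committed now {a=13, b=24, c=4, e=20}
ROLLBACK at op 8 discards: ['c', 'e']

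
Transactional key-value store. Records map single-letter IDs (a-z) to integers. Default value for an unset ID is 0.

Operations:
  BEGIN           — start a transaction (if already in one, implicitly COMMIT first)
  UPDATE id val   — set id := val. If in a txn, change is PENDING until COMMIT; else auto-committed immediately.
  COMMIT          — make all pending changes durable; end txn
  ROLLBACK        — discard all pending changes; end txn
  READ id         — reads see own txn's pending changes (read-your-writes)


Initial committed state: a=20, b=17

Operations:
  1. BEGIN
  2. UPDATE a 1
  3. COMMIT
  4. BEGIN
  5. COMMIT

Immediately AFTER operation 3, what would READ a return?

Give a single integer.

Answer: 1

Derivation:
Initial committed: {a=20, b=17}
Op 1: BEGIN: in_txn=True, pending={}
Op 2: UPDATE a=1 (pending; pending now {a=1})
Op 3: COMMIT: merged ['a'] into committed; committed now {a=1, b=17}
After op 3: visible(a) = 1 (pending={}, committed={a=1, b=17})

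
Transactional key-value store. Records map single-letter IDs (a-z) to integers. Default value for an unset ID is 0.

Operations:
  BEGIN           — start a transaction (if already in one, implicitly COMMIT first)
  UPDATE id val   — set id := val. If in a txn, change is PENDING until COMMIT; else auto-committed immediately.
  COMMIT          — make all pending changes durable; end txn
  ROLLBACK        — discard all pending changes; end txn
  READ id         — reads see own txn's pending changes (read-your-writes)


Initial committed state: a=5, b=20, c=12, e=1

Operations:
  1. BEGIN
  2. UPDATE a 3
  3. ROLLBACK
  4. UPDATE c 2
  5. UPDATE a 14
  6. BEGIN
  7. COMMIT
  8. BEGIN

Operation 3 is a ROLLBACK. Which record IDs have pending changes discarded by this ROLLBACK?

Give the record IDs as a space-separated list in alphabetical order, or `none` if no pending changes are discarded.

Answer: a

Derivation:
Initial committed: {a=5, b=20, c=12, e=1}
Op 1: BEGIN: in_txn=True, pending={}
Op 2: UPDATE a=3 (pending; pending now {a=3})
Op 3: ROLLBACK: discarded pending ['a']; in_txn=False
Op 4: UPDATE c=2 (auto-commit; committed c=2)
Op 5: UPDATE a=14 (auto-commit; committed a=14)
Op 6: BEGIN: in_txn=True, pending={}
Op 7: COMMIT: merged [] into committed; committed now {a=14, b=20, c=2, e=1}
Op 8: BEGIN: in_txn=True, pending={}
ROLLBACK at op 3 discards: ['a']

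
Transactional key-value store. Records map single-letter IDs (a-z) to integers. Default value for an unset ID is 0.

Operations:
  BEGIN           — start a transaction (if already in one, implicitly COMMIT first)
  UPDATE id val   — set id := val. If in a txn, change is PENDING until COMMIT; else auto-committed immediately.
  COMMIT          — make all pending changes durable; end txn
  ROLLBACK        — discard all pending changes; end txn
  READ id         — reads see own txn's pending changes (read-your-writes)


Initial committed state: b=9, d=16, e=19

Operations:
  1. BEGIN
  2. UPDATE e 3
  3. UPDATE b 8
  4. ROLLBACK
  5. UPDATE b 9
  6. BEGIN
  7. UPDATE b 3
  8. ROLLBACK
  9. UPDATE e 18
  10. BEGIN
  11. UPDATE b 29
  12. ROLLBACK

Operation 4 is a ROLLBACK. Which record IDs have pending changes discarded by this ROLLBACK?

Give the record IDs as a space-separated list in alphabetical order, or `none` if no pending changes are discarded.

Answer: b e

Derivation:
Initial committed: {b=9, d=16, e=19}
Op 1: BEGIN: in_txn=True, pending={}
Op 2: UPDATE e=3 (pending; pending now {e=3})
Op 3: UPDATE b=8 (pending; pending now {b=8, e=3})
Op 4: ROLLBACK: discarded pending ['b', 'e']; in_txn=False
Op 5: UPDATE b=9 (auto-commit; committed b=9)
Op 6: BEGIN: in_txn=True, pending={}
Op 7: UPDATE b=3 (pending; pending now {b=3})
Op 8: ROLLBACK: discarded pending ['b']; in_txn=False
Op 9: UPDATE e=18 (auto-commit; committed e=18)
Op 10: BEGIN: in_txn=True, pending={}
Op 11: UPDATE b=29 (pending; pending now {b=29})
Op 12: ROLLBACK: discarded pending ['b']; in_txn=False
ROLLBACK at op 4 discards: ['b', 'e']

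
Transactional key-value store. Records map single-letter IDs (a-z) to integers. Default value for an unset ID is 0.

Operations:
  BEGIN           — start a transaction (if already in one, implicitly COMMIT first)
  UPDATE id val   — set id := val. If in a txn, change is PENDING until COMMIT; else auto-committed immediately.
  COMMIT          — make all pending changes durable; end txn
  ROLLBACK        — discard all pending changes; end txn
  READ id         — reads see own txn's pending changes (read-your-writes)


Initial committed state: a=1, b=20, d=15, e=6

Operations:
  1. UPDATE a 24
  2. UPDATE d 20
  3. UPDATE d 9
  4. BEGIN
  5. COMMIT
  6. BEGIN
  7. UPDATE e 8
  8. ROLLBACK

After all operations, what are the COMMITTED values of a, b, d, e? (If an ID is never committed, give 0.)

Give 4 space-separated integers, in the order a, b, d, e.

Answer: 24 20 9 6

Derivation:
Initial committed: {a=1, b=20, d=15, e=6}
Op 1: UPDATE a=24 (auto-commit; committed a=24)
Op 2: UPDATE d=20 (auto-commit; committed d=20)
Op 3: UPDATE d=9 (auto-commit; committed d=9)
Op 4: BEGIN: in_txn=True, pending={}
Op 5: COMMIT: merged [] into committed; committed now {a=24, b=20, d=9, e=6}
Op 6: BEGIN: in_txn=True, pending={}
Op 7: UPDATE e=8 (pending; pending now {e=8})
Op 8: ROLLBACK: discarded pending ['e']; in_txn=False
Final committed: {a=24, b=20, d=9, e=6}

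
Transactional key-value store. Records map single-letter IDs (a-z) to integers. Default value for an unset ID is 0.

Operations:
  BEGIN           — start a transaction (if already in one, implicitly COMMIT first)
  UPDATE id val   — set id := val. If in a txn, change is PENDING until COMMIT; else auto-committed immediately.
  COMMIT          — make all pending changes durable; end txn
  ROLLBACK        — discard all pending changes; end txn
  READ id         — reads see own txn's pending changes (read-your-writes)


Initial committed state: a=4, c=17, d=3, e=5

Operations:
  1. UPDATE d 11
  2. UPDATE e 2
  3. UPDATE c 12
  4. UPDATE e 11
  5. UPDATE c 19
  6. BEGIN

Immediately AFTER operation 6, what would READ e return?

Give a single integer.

Answer: 11

Derivation:
Initial committed: {a=4, c=17, d=3, e=5}
Op 1: UPDATE d=11 (auto-commit; committed d=11)
Op 2: UPDATE e=2 (auto-commit; committed e=2)
Op 3: UPDATE c=12 (auto-commit; committed c=12)
Op 4: UPDATE e=11 (auto-commit; committed e=11)
Op 5: UPDATE c=19 (auto-commit; committed c=19)
Op 6: BEGIN: in_txn=True, pending={}
After op 6: visible(e) = 11 (pending={}, committed={a=4, c=19, d=11, e=11})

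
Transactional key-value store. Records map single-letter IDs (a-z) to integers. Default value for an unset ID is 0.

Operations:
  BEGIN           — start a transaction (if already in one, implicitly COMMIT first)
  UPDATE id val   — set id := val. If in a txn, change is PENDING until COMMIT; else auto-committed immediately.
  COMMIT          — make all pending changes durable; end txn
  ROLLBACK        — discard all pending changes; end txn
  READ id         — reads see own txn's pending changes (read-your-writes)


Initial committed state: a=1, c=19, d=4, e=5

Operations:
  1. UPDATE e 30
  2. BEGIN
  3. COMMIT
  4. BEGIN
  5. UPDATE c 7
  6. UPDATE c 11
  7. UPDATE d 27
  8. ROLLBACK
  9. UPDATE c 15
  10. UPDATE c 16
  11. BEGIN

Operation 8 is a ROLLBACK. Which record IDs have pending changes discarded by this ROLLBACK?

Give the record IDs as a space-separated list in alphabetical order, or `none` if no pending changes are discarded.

Initial committed: {a=1, c=19, d=4, e=5}
Op 1: UPDATE e=30 (auto-commit; committed e=30)
Op 2: BEGIN: in_txn=True, pending={}
Op 3: COMMIT: merged [] into committed; committed now {a=1, c=19, d=4, e=30}
Op 4: BEGIN: in_txn=True, pending={}
Op 5: UPDATE c=7 (pending; pending now {c=7})
Op 6: UPDATE c=11 (pending; pending now {c=11})
Op 7: UPDATE d=27 (pending; pending now {c=11, d=27})
Op 8: ROLLBACK: discarded pending ['c', 'd']; in_txn=False
Op 9: UPDATE c=15 (auto-commit; committed c=15)
Op 10: UPDATE c=16 (auto-commit; committed c=16)
Op 11: BEGIN: in_txn=True, pending={}
ROLLBACK at op 8 discards: ['c', 'd']

Answer: c d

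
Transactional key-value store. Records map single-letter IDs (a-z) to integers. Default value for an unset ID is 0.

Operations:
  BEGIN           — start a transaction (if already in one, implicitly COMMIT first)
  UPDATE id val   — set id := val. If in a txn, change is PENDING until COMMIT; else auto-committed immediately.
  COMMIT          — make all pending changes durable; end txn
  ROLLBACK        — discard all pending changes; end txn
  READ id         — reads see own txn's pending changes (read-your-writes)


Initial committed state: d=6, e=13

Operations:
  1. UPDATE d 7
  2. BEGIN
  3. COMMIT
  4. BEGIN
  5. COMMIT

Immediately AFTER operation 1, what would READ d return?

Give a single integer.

Initial committed: {d=6, e=13}
Op 1: UPDATE d=7 (auto-commit; committed d=7)
After op 1: visible(d) = 7 (pending={}, committed={d=7, e=13})

Answer: 7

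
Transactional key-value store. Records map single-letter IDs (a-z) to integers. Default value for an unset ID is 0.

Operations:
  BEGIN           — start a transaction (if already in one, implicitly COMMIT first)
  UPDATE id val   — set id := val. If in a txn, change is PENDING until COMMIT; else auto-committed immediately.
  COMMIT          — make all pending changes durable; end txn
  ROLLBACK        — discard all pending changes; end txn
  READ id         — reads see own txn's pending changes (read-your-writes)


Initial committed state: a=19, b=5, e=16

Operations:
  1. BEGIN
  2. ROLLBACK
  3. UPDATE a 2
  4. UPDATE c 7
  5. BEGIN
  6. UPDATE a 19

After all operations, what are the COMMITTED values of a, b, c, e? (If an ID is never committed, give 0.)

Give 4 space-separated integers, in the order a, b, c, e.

Answer: 2 5 7 16

Derivation:
Initial committed: {a=19, b=5, e=16}
Op 1: BEGIN: in_txn=True, pending={}
Op 2: ROLLBACK: discarded pending []; in_txn=False
Op 3: UPDATE a=2 (auto-commit; committed a=2)
Op 4: UPDATE c=7 (auto-commit; committed c=7)
Op 5: BEGIN: in_txn=True, pending={}
Op 6: UPDATE a=19 (pending; pending now {a=19})
Final committed: {a=2, b=5, c=7, e=16}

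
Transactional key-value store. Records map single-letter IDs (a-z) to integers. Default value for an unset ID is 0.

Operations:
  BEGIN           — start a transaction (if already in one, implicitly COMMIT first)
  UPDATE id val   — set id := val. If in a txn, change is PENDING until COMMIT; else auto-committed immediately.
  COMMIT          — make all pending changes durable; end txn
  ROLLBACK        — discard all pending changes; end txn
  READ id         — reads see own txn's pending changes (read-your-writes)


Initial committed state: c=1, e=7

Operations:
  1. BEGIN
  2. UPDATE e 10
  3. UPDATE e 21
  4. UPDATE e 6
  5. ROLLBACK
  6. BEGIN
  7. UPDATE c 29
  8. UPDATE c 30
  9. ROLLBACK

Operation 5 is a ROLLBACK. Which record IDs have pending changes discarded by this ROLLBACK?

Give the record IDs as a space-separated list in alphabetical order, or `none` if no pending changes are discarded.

Answer: e

Derivation:
Initial committed: {c=1, e=7}
Op 1: BEGIN: in_txn=True, pending={}
Op 2: UPDATE e=10 (pending; pending now {e=10})
Op 3: UPDATE e=21 (pending; pending now {e=21})
Op 4: UPDATE e=6 (pending; pending now {e=6})
Op 5: ROLLBACK: discarded pending ['e']; in_txn=False
Op 6: BEGIN: in_txn=True, pending={}
Op 7: UPDATE c=29 (pending; pending now {c=29})
Op 8: UPDATE c=30 (pending; pending now {c=30})
Op 9: ROLLBACK: discarded pending ['c']; in_txn=False
ROLLBACK at op 5 discards: ['e']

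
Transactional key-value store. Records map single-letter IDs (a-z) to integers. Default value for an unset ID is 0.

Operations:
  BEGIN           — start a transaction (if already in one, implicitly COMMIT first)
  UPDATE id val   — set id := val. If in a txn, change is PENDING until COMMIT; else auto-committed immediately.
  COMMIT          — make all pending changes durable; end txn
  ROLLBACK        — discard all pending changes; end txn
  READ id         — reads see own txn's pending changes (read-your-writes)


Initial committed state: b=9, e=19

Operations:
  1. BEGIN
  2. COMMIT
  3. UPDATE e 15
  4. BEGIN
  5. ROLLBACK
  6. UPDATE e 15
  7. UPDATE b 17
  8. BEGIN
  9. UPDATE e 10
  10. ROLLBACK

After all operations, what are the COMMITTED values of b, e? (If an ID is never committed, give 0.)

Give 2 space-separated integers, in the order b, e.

Initial committed: {b=9, e=19}
Op 1: BEGIN: in_txn=True, pending={}
Op 2: COMMIT: merged [] into committed; committed now {b=9, e=19}
Op 3: UPDATE e=15 (auto-commit; committed e=15)
Op 4: BEGIN: in_txn=True, pending={}
Op 5: ROLLBACK: discarded pending []; in_txn=False
Op 6: UPDATE e=15 (auto-commit; committed e=15)
Op 7: UPDATE b=17 (auto-commit; committed b=17)
Op 8: BEGIN: in_txn=True, pending={}
Op 9: UPDATE e=10 (pending; pending now {e=10})
Op 10: ROLLBACK: discarded pending ['e']; in_txn=False
Final committed: {b=17, e=15}

Answer: 17 15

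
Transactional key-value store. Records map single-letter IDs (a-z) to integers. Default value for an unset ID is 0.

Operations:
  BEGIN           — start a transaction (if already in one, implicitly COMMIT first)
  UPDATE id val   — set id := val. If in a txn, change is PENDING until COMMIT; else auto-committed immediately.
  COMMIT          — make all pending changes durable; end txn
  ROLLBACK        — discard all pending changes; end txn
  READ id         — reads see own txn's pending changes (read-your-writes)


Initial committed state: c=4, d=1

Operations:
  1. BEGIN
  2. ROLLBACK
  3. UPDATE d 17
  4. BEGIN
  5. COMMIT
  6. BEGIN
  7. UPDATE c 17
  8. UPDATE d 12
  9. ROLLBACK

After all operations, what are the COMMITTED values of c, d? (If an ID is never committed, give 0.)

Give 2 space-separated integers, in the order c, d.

Initial committed: {c=4, d=1}
Op 1: BEGIN: in_txn=True, pending={}
Op 2: ROLLBACK: discarded pending []; in_txn=False
Op 3: UPDATE d=17 (auto-commit; committed d=17)
Op 4: BEGIN: in_txn=True, pending={}
Op 5: COMMIT: merged [] into committed; committed now {c=4, d=17}
Op 6: BEGIN: in_txn=True, pending={}
Op 7: UPDATE c=17 (pending; pending now {c=17})
Op 8: UPDATE d=12 (pending; pending now {c=17, d=12})
Op 9: ROLLBACK: discarded pending ['c', 'd']; in_txn=False
Final committed: {c=4, d=17}

Answer: 4 17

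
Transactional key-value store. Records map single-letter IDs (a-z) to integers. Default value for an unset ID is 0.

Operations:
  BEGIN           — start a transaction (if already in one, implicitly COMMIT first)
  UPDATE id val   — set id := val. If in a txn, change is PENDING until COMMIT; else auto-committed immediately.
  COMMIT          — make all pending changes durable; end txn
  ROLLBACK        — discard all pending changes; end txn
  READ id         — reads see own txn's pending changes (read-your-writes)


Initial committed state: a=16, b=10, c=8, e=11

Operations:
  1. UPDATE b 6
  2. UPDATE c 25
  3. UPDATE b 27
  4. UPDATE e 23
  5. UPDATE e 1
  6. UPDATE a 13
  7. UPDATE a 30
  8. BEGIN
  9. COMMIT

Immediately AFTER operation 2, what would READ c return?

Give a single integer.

Answer: 25

Derivation:
Initial committed: {a=16, b=10, c=8, e=11}
Op 1: UPDATE b=6 (auto-commit; committed b=6)
Op 2: UPDATE c=25 (auto-commit; committed c=25)
After op 2: visible(c) = 25 (pending={}, committed={a=16, b=6, c=25, e=11})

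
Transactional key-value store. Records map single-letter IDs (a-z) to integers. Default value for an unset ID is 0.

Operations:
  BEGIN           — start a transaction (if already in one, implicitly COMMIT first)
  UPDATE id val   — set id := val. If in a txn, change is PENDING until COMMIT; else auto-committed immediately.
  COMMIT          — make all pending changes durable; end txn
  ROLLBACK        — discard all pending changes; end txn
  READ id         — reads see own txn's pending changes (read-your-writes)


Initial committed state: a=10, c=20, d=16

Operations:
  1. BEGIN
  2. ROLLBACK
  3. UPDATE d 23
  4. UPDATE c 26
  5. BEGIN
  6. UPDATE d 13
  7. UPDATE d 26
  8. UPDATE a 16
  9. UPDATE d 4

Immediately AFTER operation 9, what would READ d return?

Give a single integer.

Answer: 4

Derivation:
Initial committed: {a=10, c=20, d=16}
Op 1: BEGIN: in_txn=True, pending={}
Op 2: ROLLBACK: discarded pending []; in_txn=False
Op 3: UPDATE d=23 (auto-commit; committed d=23)
Op 4: UPDATE c=26 (auto-commit; committed c=26)
Op 5: BEGIN: in_txn=True, pending={}
Op 6: UPDATE d=13 (pending; pending now {d=13})
Op 7: UPDATE d=26 (pending; pending now {d=26})
Op 8: UPDATE a=16 (pending; pending now {a=16, d=26})
Op 9: UPDATE d=4 (pending; pending now {a=16, d=4})
After op 9: visible(d) = 4 (pending={a=16, d=4}, committed={a=10, c=26, d=23})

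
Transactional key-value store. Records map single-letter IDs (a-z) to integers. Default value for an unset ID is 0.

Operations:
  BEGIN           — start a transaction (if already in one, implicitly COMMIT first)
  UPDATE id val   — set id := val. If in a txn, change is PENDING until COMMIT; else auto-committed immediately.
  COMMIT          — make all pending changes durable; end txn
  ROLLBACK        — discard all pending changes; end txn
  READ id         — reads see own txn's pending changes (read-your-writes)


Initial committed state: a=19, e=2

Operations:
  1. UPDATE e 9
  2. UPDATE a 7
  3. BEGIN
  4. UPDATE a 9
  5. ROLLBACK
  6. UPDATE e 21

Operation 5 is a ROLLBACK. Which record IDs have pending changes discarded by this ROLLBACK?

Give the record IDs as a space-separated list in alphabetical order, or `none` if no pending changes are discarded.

Answer: a

Derivation:
Initial committed: {a=19, e=2}
Op 1: UPDATE e=9 (auto-commit; committed e=9)
Op 2: UPDATE a=7 (auto-commit; committed a=7)
Op 3: BEGIN: in_txn=True, pending={}
Op 4: UPDATE a=9 (pending; pending now {a=9})
Op 5: ROLLBACK: discarded pending ['a']; in_txn=False
Op 6: UPDATE e=21 (auto-commit; committed e=21)
ROLLBACK at op 5 discards: ['a']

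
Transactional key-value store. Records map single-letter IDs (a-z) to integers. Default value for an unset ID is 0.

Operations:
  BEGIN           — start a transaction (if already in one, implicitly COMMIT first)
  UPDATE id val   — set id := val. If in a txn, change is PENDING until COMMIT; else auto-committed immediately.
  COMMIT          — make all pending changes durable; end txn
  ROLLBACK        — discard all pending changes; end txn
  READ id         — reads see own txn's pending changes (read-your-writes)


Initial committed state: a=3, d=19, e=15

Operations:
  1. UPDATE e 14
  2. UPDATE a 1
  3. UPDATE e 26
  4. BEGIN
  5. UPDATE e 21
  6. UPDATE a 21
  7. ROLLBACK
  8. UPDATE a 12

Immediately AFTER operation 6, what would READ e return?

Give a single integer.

Answer: 21

Derivation:
Initial committed: {a=3, d=19, e=15}
Op 1: UPDATE e=14 (auto-commit; committed e=14)
Op 2: UPDATE a=1 (auto-commit; committed a=1)
Op 3: UPDATE e=26 (auto-commit; committed e=26)
Op 4: BEGIN: in_txn=True, pending={}
Op 5: UPDATE e=21 (pending; pending now {e=21})
Op 6: UPDATE a=21 (pending; pending now {a=21, e=21})
After op 6: visible(e) = 21 (pending={a=21, e=21}, committed={a=1, d=19, e=26})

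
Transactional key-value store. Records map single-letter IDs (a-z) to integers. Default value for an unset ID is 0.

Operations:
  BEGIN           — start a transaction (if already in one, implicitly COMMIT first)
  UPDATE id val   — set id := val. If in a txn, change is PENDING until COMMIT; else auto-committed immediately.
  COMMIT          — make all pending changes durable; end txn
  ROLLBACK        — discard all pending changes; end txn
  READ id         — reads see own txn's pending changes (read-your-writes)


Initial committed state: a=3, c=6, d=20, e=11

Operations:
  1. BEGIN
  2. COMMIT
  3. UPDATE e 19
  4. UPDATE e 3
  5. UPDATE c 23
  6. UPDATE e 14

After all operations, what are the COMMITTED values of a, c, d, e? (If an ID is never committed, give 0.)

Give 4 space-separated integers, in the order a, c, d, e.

Answer: 3 23 20 14

Derivation:
Initial committed: {a=3, c=6, d=20, e=11}
Op 1: BEGIN: in_txn=True, pending={}
Op 2: COMMIT: merged [] into committed; committed now {a=3, c=6, d=20, e=11}
Op 3: UPDATE e=19 (auto-commit; committed e=19)
Op 4: UPDATE e=3 (auto-commit; committed e=3)
Op 5: UPDATE c=23 (auto-commit; committed c=23)
Op 6: UPDATE e=14 (auto-commit; committed e=14)
Final committed: {a=3, c=23, d=20, e=14}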